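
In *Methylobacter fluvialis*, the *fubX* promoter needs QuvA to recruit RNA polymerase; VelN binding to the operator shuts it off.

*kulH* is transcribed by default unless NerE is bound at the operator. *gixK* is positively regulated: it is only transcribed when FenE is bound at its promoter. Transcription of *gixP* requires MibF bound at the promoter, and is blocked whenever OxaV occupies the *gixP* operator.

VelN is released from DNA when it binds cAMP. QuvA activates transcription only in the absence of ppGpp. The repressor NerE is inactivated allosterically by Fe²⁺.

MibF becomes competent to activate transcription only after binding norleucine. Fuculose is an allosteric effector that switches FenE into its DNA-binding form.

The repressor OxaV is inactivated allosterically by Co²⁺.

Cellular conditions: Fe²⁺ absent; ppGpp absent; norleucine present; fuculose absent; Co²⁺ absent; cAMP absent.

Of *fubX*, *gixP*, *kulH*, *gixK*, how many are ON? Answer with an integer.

cAMP is absent, so VelN is active.
ppGpp is absent, so QuvA is active.
With repressor VelN bound, *fubX* is not transcribed.
→ *fubX* is OFF.
Co²⁺ is absent, so OxaV is active.
Norleucine is present, so MibF is active.
With repressor OxaV bound, *gixP* is not transcribed.
→ *gixP* is OFF.
Fe²⁺ is absent, so NerE is active.
With repressor NerE bound, *kulH* is not transcribed.
→ *kulH* is OFF.
Fuculose is absent, so FenE is inactive.
Required activator FenE is absent, so *gixK* is not transcribed.
→ *gixK* is OFF.
0 of the 4 genes are transcribed.

0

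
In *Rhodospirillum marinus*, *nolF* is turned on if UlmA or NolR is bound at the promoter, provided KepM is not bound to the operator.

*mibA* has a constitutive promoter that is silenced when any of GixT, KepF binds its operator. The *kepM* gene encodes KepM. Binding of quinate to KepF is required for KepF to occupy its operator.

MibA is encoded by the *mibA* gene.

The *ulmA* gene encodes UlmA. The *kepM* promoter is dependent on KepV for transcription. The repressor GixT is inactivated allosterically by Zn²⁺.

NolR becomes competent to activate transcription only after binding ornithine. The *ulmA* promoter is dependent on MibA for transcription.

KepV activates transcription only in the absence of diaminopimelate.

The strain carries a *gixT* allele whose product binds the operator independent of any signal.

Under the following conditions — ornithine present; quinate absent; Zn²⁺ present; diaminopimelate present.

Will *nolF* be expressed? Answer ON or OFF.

ON

GixT is constitutively active in this strain.
Quinate is absent, so KepF is inactive.
With repressor GixT bound, *mibA* is not transcribed.
So MibA is not produced.
Required activator MibA is absent, so *ulmA* is not transcribed.
So UlmA is not produced.
Diaminopimelate is present, so KepV is inactive.
Required activator KepV is absent, so *kepM* is not transcribed.
So KepM is not produced.
Ornithine is present, so NolR is active.
Activator NolR is present, so *nolF* is transcribed.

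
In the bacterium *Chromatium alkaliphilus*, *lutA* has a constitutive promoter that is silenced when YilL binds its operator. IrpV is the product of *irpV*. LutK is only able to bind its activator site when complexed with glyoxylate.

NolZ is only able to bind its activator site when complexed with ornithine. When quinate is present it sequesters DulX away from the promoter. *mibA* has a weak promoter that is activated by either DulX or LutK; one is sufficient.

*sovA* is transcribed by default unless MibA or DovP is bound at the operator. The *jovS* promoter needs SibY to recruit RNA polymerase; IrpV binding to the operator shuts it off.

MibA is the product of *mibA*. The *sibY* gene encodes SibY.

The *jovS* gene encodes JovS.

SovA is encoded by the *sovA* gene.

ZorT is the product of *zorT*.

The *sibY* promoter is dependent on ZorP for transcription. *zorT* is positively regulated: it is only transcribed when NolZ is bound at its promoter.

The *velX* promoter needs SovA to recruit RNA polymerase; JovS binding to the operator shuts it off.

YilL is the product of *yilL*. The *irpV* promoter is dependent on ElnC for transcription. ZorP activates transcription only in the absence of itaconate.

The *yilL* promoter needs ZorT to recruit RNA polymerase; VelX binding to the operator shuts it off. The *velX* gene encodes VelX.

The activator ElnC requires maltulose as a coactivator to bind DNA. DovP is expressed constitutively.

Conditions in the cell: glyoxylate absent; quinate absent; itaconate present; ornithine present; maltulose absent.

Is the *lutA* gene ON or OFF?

Maltulose is absent, so ElnC is inactive.
Required activator ElnC is absent, so *irpV* is not transcribed.
So IrpV is not produced.
Itaconate is present, so ZorP is inactive.
Required activator ZorP is absent, so *sibY* is not transcribed.
So SibY is not produced.
Required activator SibY is absent, so *jovS* is not transcribed.
So JovS is not produced.
Quinate is absent, so DulX is active.
Glyoxylate is absent, so LutK is inactive.
Activator DulX is present, so *mibA* is transcribed.
So MibA is produced and active.
DovP is produced constitutively and is active.
With repressor MibA bound, *sovA* is not transcribed.
So SovA is not produced.
Required activator SovA is absent, so *velX* is not transcribed.
So VelX is not produced.
Ornithine is present, so NolZ is active.
No repressor is bound and NolZ is active, so *zorT* is transcribed.
So ZorT is produced and active.
No repressor is bound and ZorT is active, so *yilL* is transcribed.
So YilL is produced and active.
With repressor YilL bound, *lutA* is not transcribed.

OFF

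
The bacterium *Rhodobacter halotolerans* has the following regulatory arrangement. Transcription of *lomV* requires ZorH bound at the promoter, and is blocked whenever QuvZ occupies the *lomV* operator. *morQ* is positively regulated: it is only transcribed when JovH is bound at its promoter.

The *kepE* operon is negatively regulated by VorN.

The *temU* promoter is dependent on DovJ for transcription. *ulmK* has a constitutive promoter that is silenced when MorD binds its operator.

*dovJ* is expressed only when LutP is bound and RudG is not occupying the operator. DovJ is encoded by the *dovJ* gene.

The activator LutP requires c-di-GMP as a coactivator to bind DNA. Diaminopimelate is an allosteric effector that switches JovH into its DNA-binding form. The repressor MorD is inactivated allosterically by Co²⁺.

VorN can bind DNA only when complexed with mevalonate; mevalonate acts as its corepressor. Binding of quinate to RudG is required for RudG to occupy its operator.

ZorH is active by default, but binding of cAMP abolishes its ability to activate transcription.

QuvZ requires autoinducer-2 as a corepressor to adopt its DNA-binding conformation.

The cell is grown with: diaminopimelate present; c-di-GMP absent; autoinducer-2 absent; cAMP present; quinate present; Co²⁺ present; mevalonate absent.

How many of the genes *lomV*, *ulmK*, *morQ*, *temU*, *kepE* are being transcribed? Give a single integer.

cAMP is present, so ZorH is inactive.
Autoinducer-2 is absent, so QuvZ is inactive.
Required activator ZorH is absent, so *lomV* is not transcribed.
→ *lomV* is OFF.
Co²⁺ is present, so MorD is inactive.
With no repressor bound, *ulmK* is transcribed.
→ *ulmK* is ON.
Diaminopimelate is present, so JovH is active.
No repressor is bound and JovH is active, so *morQ* is transcribed.
→ *morQ* is ON.
Quinate is present, so RudG is active.
c-di-GMP is absent, so LutP is inactive.
With repressor RudG bound, *dovJ* is not transcribed.
So DovJ is not produced.
Required activator DovJ is absent, so *temU* is not transcribed.
→ *temU* is OFF.
Mevalonate is absent, so VorN is inactive.
With no repressor bound, *kepE* is transcribed.
→ *kepE* is ON.
3 of the 5 genes are transcribed.

3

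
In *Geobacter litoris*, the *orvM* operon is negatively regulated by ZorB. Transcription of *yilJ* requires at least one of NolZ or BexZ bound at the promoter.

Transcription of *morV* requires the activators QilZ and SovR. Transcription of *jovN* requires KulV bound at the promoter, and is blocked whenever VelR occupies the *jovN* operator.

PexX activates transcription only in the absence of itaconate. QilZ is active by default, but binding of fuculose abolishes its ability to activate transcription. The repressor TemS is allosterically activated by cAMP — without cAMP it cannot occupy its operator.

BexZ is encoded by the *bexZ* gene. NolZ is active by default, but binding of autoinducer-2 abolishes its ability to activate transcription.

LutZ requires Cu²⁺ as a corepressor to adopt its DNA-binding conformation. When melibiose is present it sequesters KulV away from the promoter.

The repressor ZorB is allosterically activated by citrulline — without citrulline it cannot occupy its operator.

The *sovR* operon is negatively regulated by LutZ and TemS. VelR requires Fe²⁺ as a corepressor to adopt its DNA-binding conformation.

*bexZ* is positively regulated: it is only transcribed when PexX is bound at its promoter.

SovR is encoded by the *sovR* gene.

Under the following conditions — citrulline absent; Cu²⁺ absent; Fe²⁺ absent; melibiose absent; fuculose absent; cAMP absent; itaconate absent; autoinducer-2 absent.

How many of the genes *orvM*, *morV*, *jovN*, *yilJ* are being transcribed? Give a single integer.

4

Citrulline is absent, so ZorB is inactive.
With no repressor bound, *orvM* is transcribed.
→ *orvM* is ON.
Fuculose is absent, so QilZ is active.
Cu²⁺ is absent, so LutZ is inactive.
cAMP is absent, so TemS is inactive.
With no repressor bound, *sovR* is transcribed.
So SovR is produced and active.
No repressor is bound and QilZ and SovR are active, so *morV* is transcribed.
→ *morV* is ON.
Fe²⁺ is absent, so VelR is inactive.
Melibiose is absent, so KulV is active.
No repressor is bound and KulV is active, so *jovN* is transcribed.
→ *jovN* is ON.
Autoinducer-2 is absent, so NolZ is active.
Itaconate is absent, so PexX is active.
No repressor is bound and PexX is active, so *bexZ* is transcribed.
So BexZ is produced and active.
Activator NolZ is present, so *yilJ* is transcribed.
→ *yilJ* is ON.
4 of the 4 genes are transcribed.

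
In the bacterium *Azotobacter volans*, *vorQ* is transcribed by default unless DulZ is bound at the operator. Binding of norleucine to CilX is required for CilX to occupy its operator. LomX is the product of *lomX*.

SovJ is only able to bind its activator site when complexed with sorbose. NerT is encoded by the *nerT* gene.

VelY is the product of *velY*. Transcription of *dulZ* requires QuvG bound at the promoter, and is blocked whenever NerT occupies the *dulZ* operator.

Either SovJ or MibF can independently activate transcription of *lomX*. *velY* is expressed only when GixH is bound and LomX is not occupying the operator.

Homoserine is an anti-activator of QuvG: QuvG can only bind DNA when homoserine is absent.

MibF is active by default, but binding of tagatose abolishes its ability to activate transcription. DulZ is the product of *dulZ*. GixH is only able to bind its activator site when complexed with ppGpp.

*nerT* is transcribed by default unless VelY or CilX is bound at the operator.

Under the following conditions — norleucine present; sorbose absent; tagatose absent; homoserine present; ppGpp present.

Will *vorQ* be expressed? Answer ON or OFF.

Sorbose is absent, so SovJ is inactive.
Tagatose is absent, so MibF is active.
Activator MibF is present, so *lomX* is transcribed.
So LomX is produced and active.
ppGpp is present, so GixH is active.
With repressor LomX bound, *velY* is not transcribed.
So VelY is not produced.
Norleucine is present, so CilX is active.
With repressor CilX bound, *nerT* is not transcribed.
So NerT is not produced.
Homoserine is present, so QuvG is inactive.
Required activator QuvG is absent, so *dulZ* is not transcribed.
So DulZ is not produced.
With no repressor bound, *vorQ* is transcribed.

ON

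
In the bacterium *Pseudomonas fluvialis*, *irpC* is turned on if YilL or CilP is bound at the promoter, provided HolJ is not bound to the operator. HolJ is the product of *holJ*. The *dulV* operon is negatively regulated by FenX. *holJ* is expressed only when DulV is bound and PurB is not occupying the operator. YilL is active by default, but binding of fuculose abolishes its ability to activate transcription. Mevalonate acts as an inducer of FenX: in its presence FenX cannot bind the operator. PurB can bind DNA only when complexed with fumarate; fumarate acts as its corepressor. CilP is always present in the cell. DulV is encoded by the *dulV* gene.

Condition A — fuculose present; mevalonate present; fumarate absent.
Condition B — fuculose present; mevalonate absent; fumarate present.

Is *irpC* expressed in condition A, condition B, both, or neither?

Condition A:
Fuculose is present, so YilL is inactive.
CilP is produced constitutively and is active.
Mevalonate is present, so FenX is inactive.
With no repressor bound, *dulV* is transcribed.
So DulV is produced and active.
Fumarate is absent, so PurB is inactive.
No repressor is bound and DulV is active, so *holJ* is transcribed.
So HolJ is produced and active.
With repressor HolJ bound, *irpC* is not transcribed.
→ *irpC* is OFF in A.
Condition B:
Fuculose is present, so YilL is inactive.
CilP is produced constitutively and is active.
Mevalonate is absent, so FenX is active.
With repressor FenX bound, *dulV* is not transcribed.
So DulV is not produced.
Fumarate is present, so PurB is active.
With repressor PurB bound, *holJ* is not transcribed.
So HolJ is not produced.
Activator CilP is present, so *irpC* is transcribed.
→ *irpC* is ON in B.

B only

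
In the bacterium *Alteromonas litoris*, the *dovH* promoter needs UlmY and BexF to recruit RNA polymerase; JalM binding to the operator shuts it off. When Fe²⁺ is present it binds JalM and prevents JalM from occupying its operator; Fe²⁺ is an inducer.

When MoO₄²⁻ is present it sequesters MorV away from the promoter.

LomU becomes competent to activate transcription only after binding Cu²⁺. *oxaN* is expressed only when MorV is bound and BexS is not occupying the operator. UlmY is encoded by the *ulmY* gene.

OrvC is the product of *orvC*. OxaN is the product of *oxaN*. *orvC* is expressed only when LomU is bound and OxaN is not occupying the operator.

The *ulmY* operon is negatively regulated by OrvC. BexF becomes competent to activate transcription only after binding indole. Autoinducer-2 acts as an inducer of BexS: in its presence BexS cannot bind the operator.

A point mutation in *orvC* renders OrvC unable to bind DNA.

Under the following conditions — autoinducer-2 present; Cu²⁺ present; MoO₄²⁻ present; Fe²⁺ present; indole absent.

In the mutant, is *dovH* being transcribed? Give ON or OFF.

OrvC is non-functional in this strain, so it has no effect.
With no repressor bound, *ulmY* is transcribed.
So UlmY is produced and active.
Fe²⁺ is present, so JalM is inactive.
Indole is absent, so BexF is inactive.
Required activator BexF is absent, so *dovH* is not transcribed.

OFF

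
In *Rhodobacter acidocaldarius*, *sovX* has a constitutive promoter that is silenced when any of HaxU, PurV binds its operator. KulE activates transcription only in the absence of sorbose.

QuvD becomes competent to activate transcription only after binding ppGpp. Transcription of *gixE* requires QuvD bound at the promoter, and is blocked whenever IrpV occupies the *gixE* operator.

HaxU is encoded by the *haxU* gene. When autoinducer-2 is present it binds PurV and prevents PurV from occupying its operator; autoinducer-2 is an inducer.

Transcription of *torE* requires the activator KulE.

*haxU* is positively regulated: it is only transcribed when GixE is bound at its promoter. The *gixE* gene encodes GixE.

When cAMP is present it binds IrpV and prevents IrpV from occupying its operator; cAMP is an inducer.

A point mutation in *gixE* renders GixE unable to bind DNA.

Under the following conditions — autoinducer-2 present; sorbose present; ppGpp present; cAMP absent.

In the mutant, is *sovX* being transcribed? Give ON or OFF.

GixE is non-functional in this strain, so it has no effect.
Required activator GixE is absent, so *haxU* is not transcribed.
So HaxU is not produced.
Autoinducer-2 is present, so PurV is inactive.
With no repressor bound, *sovX* is transcribed.

ON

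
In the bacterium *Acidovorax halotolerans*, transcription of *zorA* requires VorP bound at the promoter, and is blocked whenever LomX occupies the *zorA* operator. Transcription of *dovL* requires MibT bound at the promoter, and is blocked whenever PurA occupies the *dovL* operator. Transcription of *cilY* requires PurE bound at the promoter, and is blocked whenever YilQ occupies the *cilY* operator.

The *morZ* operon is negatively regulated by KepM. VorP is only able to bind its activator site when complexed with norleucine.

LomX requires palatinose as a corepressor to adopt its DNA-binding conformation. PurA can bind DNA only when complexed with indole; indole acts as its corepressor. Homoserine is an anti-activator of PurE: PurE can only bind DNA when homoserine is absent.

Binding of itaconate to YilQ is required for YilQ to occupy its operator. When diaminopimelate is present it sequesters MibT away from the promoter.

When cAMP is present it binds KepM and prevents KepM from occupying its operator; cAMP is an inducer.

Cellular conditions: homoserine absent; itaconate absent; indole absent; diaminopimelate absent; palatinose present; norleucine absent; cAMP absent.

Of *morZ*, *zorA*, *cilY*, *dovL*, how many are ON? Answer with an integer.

2

cAMP is absent, so KepM is active.
With repressor KepM bound, *morZ* is not transcribed.
→ *morZ* is OFF.
Palatinose is present, so LomX is active.
Norleucine is absent, so VorP is inactive.
With repressor LomX bound, *zorA* is not transcribed.
→ *zorA* is OFF.
Homoserine is absent, so PurE is active.
Itaconate is absent, so YilQ is inactive.
No repressor is bound and PurE is active, so *cilY* is transcribed.
→ *cilY* is ON.
Diaminopimelate is absent, so MibT is active.
Indole is absent, so PurA is inactive.
No repressor is bound and MibT is active, so *dovL* is transcribed.
→ *dovL* is ON.
2 of the 4 genes are transcribed.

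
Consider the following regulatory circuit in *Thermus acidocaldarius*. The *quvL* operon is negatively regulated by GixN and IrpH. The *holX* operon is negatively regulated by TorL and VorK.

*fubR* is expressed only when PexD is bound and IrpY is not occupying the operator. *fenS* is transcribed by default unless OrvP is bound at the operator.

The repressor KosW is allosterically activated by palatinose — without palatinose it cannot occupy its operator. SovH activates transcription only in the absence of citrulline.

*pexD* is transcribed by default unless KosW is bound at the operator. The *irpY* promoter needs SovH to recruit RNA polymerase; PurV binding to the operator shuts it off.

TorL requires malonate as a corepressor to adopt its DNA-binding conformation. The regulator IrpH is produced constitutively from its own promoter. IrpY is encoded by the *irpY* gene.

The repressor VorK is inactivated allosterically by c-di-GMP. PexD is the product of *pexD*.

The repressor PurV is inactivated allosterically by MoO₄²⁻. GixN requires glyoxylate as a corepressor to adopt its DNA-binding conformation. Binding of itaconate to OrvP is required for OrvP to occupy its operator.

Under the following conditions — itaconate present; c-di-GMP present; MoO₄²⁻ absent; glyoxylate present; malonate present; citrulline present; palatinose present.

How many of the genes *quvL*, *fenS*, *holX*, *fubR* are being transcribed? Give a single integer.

0

Glyoxylate is present, so GixN is active.
IrpH is produced constitutively and is active.
With repressor GixN bound, *quvL* is not transcribed.
→ *quvL* is OFF.
Itaconate is present, so OrvP is active.
With repressor OrvP bound, *fenS* is not transcribed.
→ *fenS* is OFF.
Malonate is present, so TorL is active.
c-di-GMP is present, so VorK is inactive.
With repressor TorL bound, *holX* is not transcribed.
→ *holX* is OFF.
Palatinose is present, so KosW is active.
With repressor KosW bound, *pexD* is not transcribed.
So PexD is not produced.
Citrulline is present, so SovH is inactive.
MoO₄²⁻ is absent, so PurV is active.
With repressor PurV bound, *irpY* is not transcribed.
So IrpY is not produced.
Required activator PexD is absent, so *fubR* is not transcribed.
→ *fubR* is OFF.
0 of the 4 genes are transcribed.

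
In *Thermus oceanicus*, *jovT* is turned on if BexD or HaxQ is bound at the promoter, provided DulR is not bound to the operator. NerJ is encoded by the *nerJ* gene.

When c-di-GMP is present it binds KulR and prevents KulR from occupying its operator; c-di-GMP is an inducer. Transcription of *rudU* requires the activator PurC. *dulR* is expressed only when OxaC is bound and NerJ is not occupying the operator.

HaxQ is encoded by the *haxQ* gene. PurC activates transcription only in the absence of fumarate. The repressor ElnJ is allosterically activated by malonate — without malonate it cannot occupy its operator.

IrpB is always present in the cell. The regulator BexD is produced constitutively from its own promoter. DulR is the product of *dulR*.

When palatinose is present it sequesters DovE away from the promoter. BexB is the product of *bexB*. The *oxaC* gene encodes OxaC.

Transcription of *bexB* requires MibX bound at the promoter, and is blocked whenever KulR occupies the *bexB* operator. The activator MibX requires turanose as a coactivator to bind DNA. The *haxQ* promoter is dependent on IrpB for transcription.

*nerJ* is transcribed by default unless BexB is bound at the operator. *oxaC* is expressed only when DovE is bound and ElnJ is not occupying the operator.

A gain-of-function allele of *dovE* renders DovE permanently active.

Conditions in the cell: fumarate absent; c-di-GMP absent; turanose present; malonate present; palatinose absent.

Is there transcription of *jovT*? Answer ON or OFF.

ON

BexD is produced constitutively and is active.
DovE is constitutively active in this strain.
Malonate is present, so ElnJ is active.
With repressor ElnJ bound, *oxaC* is not transcribed.
So OxaC is not produced.
c-di-GMP is absent, so KulR is active.
Turanose is present, so MibX is active.
With repressor KulR bound, *bexB* is not transcribed.
So BexB is not produced.
With no repressor bound, *nerJ* is transcribed.
So NerJ is produced and active.
With repressor NerJ bound, *dulR* is not transcribed.
So DulR is not produced.
IrpB is produced constitutively and is active.
No repressor is bound and IrpB is active, so *haxQ* is transcribed.
So HaxQ is produced and active.
Activator BexD is present, so *jovT* is transcribed.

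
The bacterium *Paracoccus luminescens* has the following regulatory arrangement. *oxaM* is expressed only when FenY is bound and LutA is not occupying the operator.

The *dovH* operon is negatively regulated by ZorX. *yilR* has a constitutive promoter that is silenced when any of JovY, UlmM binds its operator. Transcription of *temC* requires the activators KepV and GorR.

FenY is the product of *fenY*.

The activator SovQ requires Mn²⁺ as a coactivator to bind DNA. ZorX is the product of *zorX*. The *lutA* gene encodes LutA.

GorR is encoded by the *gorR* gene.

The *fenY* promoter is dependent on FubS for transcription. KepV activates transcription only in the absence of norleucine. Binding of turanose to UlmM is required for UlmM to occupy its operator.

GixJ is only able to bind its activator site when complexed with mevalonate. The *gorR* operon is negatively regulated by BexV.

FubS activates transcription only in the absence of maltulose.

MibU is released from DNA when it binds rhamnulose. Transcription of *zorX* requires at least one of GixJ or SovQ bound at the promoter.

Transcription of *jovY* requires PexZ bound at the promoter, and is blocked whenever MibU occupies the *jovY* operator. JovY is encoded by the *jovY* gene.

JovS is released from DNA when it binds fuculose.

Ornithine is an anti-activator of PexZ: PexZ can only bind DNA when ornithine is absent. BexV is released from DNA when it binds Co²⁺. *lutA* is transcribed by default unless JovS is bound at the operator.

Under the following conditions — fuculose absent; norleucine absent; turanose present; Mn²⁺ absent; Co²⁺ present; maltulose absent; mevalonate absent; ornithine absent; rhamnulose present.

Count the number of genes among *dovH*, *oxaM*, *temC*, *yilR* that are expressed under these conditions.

3

Mevalonate is absent, so GixJ is inactive.
Mn²⁺ is absent, so SovQ is inactive.
No activator is available at the *zorX* promoter, so *zorX* is not transcribed.
So ZorX is not produced.
With no repressor bound, *dovH* is transcribed.
→ *dovH* is ON.
Fuculose is absent, so JovS is active.
With repressor JovS bound, *lutA* is not transcribed.
So LutA is not produced.
Maltulose is absent, so FubS is active.
No repressor is bound and FubS is active, so *fenY* is transcribed.
So FenY is produced and active.
No repressor is bound and FenY is active, so *oxaM* is transcribed.
→ *oxaM* is ON.
Norleucine is absent, so KepV is active.
Co²⁺ is present, so BexV is inactive.
With no repressor bound, *gorR* is transcribed.
So GorR is produced and active.
No repressor is bound and KepV and GorR are active, so *temC* is transcribed.
→ *temC* is ON.
Rhamnulose is present, so MibU is inactive.
Ornithine is absent, so PexZ is active.
No repressor is bound and PexZ is active, so *jovY* is transcribed.
So JovY is produced and active.
Turanose is present, so UlmM is active.
With repressor JovY bound, *yilR* is not transcribed.
→ *yilR* is OFF.
3 of the 4 genes are transcribed.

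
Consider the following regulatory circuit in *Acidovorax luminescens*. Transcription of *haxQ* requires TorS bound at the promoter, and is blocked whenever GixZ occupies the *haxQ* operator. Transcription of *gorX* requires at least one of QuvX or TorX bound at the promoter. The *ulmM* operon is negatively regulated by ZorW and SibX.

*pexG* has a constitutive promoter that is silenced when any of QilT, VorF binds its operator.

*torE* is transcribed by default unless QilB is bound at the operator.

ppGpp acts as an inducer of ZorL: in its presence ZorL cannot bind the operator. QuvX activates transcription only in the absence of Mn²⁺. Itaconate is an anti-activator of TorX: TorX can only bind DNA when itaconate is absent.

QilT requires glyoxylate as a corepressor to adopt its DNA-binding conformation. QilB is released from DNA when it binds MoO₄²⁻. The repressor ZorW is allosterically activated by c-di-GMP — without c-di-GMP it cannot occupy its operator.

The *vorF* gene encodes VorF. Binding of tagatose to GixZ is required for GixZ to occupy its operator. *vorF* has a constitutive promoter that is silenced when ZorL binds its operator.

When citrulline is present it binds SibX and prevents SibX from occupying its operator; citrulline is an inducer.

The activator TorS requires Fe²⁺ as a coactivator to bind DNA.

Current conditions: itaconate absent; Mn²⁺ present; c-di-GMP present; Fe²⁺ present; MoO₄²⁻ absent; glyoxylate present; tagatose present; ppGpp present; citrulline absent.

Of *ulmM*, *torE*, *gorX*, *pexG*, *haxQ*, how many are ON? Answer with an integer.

c-di-GMP is present, so ZorW is active.
Citrulline is absent, so SibX is active.
With repressor ZorW bound, *ulmM* is not transcribed.
→ *ulmM* is OFF.
MoO₄²⁻ is absent, so QilB is active.
With repressor QilB bound, *torE* is not transcribed.
→ *torE* is OFF.
Mn²⁺ is present, so QuvX is inactive.
Itaconate is absent, so TorX is active.
Activator TorX is present, so *gorX* is transcribed.
→ *gorX* is ON.
Glyoxylate is present, so QilT is active.
ppGpp is present, so ZorL is inactive.
With no repressor bound, *vorF* is transcribed.
So VorF is produced and active.
With repressor QilT bound, *pexG* is not transcribed.
→ *pexG* is OFF.
Tagatose is present, so GixZ is active.
Fe²⁺ is present, so TorS is active.
With repressor GixZ bound, *haxQ* is not transcribed.
→ *haxQ* is OFF.
1 of the 5 genes is transcribed.

1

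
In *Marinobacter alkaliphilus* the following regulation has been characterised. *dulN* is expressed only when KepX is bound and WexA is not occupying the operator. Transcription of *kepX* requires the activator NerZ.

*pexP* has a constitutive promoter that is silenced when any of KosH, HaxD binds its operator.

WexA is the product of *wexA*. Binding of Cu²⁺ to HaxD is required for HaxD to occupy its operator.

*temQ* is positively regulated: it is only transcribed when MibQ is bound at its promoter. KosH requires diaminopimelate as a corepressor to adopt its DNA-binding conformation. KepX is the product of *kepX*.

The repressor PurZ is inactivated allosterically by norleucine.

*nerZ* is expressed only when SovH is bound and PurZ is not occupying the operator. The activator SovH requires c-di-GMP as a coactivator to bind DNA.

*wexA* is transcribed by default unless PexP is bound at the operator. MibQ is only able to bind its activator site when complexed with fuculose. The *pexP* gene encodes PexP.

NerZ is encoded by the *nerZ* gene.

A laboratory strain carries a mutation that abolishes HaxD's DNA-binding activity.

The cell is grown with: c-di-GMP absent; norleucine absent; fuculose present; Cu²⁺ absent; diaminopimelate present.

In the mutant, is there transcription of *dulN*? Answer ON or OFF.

Norleucine is absent, so PurZ is active.
c-di-GMP is absent, so SovH is inactive.
With repressor PurZ bound, *nerZ* is not transcribed.
So NerZ is not produced.
Required activator NerZ is absent, so *kepX* is not transcribed.
So KepX is not produced.
Diaminopimelate is present, so KosH is active.
HaxD is non-functional in this strain, so it has no effect.
With repressor KosH bound, *pexP* is not transcribed.
So PexP is not produced.
With no repressor bound, *wexA* is transcribed.
So WexA is produced and active.
With repressor WexA bound, *dulN* is not transcribed.

OFF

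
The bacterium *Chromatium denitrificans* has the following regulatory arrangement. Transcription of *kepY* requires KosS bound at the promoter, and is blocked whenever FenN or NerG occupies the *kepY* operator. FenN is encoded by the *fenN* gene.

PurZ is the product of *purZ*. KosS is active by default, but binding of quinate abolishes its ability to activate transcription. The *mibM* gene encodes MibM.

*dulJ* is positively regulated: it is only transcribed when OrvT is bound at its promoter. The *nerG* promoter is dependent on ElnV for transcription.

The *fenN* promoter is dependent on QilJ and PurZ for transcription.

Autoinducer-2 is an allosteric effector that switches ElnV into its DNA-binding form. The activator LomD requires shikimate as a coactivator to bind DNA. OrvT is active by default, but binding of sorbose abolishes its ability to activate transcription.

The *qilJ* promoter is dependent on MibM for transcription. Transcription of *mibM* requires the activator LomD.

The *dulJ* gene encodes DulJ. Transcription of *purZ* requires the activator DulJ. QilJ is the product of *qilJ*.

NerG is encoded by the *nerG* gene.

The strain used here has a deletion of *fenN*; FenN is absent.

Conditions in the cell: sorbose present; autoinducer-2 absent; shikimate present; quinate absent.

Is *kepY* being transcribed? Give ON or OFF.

ON

Quinate is absent, so KosS is active.
FenN is non-functional in this strain, so it has no effect.
Autoinducer-2 is absent, so ElnV is inactive.
Required activator ElnV is absent, so *nerG* is not transcribed.
So NerG is not produced.
No repressor is bound and KosS is active, so *kepY* is transcribed.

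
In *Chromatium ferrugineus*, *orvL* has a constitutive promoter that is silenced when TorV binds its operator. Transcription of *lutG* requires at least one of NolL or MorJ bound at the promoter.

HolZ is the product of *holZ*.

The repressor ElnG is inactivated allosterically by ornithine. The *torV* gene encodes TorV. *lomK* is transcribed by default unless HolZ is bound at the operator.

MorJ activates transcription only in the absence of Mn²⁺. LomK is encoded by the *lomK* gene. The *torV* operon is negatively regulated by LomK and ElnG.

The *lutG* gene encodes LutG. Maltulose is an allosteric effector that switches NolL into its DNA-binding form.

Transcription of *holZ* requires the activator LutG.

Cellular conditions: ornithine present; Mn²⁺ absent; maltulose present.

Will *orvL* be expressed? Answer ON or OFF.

Maltulose is present, so NolL is active.
Mn²⁺ is absent, so MorJ is active.
Activator NolL is present, so *lutG* is transcribed.
So LutG is produced and active.
No repressor is bound and LutG is active, so *holZ* is transcribed.
So HolZ is produced and active.
With repressor HolZ bound, *lomK* is not transcribed.
So LomK is not produced.
Ornithine is present, so ElnG is inactive.
With no repressor bound, *torV* is transcribed.
So TorV is produced and active.
With repressor TorV bound, *orvL* is not transcribed.

OFF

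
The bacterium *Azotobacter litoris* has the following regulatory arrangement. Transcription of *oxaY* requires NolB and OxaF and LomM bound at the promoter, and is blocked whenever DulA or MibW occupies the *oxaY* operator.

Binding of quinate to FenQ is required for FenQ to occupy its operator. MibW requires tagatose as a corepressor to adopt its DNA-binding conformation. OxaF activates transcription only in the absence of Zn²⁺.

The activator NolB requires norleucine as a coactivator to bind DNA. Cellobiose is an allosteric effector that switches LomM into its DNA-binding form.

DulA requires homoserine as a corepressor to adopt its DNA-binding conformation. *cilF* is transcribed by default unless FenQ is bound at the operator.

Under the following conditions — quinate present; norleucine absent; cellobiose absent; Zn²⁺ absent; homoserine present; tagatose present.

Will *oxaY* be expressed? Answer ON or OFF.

OFF

Homoserine is present, so DulA is active.
Norleucine is absent, so NolB is inactive.
Zn²⁺ is absent, so OxaF is active.
Tagatose is present, so MibW is active.
Cellobiose is absent, so LomM is inactive.
With repressor DulA bound, *oxaY* is not transcribed.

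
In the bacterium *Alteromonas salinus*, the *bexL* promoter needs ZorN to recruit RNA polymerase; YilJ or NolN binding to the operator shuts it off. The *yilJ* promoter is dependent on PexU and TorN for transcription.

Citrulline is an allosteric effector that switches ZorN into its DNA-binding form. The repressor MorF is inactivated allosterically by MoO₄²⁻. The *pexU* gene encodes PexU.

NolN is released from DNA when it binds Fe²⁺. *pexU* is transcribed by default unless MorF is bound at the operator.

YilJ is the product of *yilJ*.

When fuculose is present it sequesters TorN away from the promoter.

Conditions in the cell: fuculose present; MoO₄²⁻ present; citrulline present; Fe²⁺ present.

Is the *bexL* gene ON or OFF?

ON

MoO₄²⁻ is present, so MorF is inactive.
With no repressor bound, *pexU* is transcribed.
So PexU is produced and active.
Fuculose is present, so TorN is inactive.
Required activator TorN is absent, so *yilJ* is not transcribed.
So YilJ is not produced.
Citrulline is present, so ZorN is active.
Fe²⁺ is present, so NolN is inactive.
No repressor is bound and ZorN is active, so *bexL* is transcribed.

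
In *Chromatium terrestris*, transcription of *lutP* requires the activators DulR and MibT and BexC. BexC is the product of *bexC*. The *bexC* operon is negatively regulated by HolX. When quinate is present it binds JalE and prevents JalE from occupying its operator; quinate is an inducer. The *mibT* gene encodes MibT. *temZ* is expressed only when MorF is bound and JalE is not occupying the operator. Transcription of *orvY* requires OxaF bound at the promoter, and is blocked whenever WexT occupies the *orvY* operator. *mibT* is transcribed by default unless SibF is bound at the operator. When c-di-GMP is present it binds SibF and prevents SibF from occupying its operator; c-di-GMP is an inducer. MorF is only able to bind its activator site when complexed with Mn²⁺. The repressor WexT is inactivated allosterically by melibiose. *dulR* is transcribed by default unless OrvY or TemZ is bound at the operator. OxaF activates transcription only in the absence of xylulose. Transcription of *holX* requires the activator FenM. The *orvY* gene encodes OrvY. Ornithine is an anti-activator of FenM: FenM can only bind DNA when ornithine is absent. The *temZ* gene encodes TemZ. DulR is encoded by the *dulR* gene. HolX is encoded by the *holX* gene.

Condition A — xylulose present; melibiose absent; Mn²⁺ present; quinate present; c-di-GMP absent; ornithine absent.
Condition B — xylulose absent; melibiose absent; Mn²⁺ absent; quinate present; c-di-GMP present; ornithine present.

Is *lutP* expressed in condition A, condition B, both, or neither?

B only

Condition A:
Xylulose is present, so OxaF is inactive.
Melibiose is absent, so WexT is active.
With repressor WexT bound, *orvY* is not transcribed.
So OrvY is not produced.
Mn²⁺ is present, so MorF is active.
Quinate is present, so JalE is inactive.
No repressor is bound and MorF is active, so *temZ* is transcribed.
So TemZ is produced and active.
With repressor TemZ bound, *dulR* is not transcribed.
So DulR is not produced.
c-di-GMP is absent, so SibF is active.
With repressor SibF bound, *mibT* is not transcribed.
So MibT is not produced.
Ornithine is absent, so FenM is active.
No repressor is bound and FenM is active, so *holX* is transcribed.
So HolX is produced and active.
With repressor HolX bound, *bexC* is not transcribed.
So BexC is not produced.
Required activator DulR is absent, so *lutP* is not transcribed.
→ *lutP* is OFF in A.
Condition B:
Xylulose is absent, so OxaF is active.
Melibiose is absent, so WexT is active.
With repressor WexT bound, *orvY* is not transcribed.
So OrvY is not produced.
Mn²⁺ is absent, so MorF is inactive.
Quinate is present, so JalE is inactive.
Required activator MorF is absent, so *temZ* is not transcribed.
So TemZ is not produced.
With no repressor bound, *dulR* is transcribed.
So DulR is produced and active.
c-di-GMP is present, so SibF is inactive.
With no repressor bound, *mibT* is transcribed.
So MibT is produced and active.
Ornithine is present, so FenM is inactive.
Required activator FenM is absent, so *holX* is not transcribed.
So HolX is not produced.
With no repressor bound, *bexC* is transcribed.
So BexC is produced and active.
No repressor is bound and DulR and MibT and BexC are active, so *lutP* is transcribed.
→ *lutP* is ON in B.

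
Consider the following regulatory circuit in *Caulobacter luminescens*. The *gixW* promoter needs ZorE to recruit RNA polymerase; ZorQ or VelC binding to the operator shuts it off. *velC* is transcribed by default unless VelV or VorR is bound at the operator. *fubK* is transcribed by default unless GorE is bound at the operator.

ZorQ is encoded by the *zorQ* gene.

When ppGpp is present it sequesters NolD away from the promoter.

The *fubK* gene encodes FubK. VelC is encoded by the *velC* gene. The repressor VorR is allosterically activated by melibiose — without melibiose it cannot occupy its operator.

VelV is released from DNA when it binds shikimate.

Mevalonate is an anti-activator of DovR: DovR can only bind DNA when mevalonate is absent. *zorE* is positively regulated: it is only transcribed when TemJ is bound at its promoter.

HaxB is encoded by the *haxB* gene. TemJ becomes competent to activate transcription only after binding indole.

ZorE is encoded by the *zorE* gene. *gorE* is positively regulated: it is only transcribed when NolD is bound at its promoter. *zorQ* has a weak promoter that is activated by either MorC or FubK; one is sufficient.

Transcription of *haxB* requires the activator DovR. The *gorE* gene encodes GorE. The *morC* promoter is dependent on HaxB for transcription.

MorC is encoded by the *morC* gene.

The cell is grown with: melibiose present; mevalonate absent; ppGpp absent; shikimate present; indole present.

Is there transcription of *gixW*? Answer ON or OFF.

Indole is present, so TemJ is active.
No repressor is bound and TemJ is active, so *zorE* is transcribed.
So ZorE is produced and active.
Mevalonate is absent, so DovR is active.
No repressor is bound and DovR is active, so *haxB* is transcribed.
So HaxB is produced and active.
No repressor is bound and HaxB is active, so *morC* is transcribed.
So MorC is produced and active.
ppGpp is absent, so NolD is active.
No repressor is bound and NolD is active, so *gorE* is transcribed.
So GorE is produced and active.
With repressor GorE bound, *fubK* is not transcribed.
So FubK is not produced.
Activator MorC is present, so *zorQ* is transcribed.
So ZorQ is produced and active.
Shikimate is present, so VelV is inactive.
Melibiose is present, so VorR is active.
With repressor VorR bound, *velC* is not transcribed.
So VelC is not produced.
With repressor ZorQ bound, *gixW* is not transcribed.

OFF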